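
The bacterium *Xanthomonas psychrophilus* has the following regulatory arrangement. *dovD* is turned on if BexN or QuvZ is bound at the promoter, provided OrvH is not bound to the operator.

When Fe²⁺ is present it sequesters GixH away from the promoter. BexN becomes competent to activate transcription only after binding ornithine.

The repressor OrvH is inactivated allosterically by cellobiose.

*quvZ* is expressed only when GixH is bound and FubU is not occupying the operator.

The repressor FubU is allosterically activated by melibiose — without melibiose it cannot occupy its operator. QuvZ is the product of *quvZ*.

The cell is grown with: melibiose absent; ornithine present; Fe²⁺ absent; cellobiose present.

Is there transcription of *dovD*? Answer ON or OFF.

ON

Ornithine is present, so BexN is active.
Fe²⁺ is absent, so GixH is active.
Melibiose is absent, so FubU is inactive.
No repressor is bound and GixH is active, so *quvZ* is transcribed.
So QuvZ is produced and active.
Cellobiose is present, so OrvH is inactive.
Activator BexN is present, so *dovD* is transcribed.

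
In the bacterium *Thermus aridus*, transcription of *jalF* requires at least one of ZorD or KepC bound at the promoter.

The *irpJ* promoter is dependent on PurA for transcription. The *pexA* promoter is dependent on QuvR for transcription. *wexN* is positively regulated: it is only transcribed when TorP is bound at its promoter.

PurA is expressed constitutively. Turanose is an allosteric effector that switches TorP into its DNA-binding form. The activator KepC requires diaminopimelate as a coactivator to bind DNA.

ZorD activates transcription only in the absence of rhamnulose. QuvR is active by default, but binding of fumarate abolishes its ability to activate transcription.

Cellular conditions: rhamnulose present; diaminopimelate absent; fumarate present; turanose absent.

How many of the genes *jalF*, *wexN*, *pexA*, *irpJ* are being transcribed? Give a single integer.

1

Rhamnulose is present, so ZorD is inactive.
Diaminopimelate is absent, so KepC is inactive.
No activator is available at the *jalF* promoter, so *jalF* is not transcribed.
→ *jalF* is OFF.
Turanose is absent, so TorP is inactive.
Required activator TorP is absent, so *wexN* is not transcribed.
→ *wexN* is OFF.
Fumarate is present, so QuvR is inactive.
Required activator QuvR is absent, so *pexA* is not transcribed.
→ *pexA* is OFF.
PurA is produced constitutively and is active.
No repressor is bound and PurA is active, so *irpJ* is transcribed.
→ *irpJ* is ON.
1 of the 4 genes is transcribed.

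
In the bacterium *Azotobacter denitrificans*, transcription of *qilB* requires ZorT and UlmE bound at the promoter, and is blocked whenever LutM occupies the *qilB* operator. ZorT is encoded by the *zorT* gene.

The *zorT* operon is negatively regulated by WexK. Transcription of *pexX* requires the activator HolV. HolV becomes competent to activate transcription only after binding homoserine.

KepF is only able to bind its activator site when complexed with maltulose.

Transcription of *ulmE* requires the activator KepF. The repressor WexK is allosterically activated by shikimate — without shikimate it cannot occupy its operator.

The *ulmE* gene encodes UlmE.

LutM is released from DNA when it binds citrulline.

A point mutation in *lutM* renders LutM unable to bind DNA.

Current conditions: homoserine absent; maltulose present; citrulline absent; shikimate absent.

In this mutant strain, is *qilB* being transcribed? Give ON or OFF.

Shikimate is absent, so WexK is inactive.
With no repressor bound, *zorT* is transcribed.
So ZorT is produced and active.
Maltulose is present, so KepF is active.
No repressor is bound and KepF is active, so *ulmE* is transcribed.
So UlmE is produced and active.
LutM is non-functional in this strain, so it has no effect.
No repressor is bound and ZorT and UlmE are active, so *qilB* is transcribed.

ON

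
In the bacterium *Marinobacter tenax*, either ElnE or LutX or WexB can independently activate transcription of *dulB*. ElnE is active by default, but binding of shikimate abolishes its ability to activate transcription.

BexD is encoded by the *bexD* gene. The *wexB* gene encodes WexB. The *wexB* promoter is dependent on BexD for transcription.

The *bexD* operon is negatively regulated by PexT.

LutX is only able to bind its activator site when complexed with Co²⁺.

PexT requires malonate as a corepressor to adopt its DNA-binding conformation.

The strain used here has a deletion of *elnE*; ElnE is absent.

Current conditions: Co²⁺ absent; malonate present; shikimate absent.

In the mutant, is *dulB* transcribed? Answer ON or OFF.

OFF

ElnE is non-functional in this strain, so it has no effect.
Co²⁺ is absent, so LutX is inactive.
Malonate is present, so PexT is active.
With repressor PexT bound, *bexD* is not transcribed.
So BexD is not produced.
Required activator BexD is absent, so *wexB* is not transcribed.
So WexB is not produced.
No activator is available at the *dulB* promoter, so *dulB* is not transcribed.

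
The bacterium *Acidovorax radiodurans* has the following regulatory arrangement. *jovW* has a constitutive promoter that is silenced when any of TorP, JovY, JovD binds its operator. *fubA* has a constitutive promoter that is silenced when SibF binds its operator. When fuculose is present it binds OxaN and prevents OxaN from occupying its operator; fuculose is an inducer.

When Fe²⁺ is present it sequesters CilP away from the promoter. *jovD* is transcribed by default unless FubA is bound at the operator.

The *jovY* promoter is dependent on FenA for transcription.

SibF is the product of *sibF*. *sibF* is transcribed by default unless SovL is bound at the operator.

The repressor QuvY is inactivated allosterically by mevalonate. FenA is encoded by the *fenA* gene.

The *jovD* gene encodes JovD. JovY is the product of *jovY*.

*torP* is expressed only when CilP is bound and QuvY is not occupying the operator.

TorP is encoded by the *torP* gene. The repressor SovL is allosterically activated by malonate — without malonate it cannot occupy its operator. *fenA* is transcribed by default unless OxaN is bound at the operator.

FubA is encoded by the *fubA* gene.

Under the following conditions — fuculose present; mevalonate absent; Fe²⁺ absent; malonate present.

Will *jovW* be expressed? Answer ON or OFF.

Mevalonate is absent, so QuvY is active.
Fe²⁺ is absent, so CilP is active.
With repressor QuvY bound, *torP* is not transcribed.
So TorP is not produced.
Fuculose is present, so OxaN is inactive.
With no repressor bound, *fenA* is transcribed.
So FenA is produced and active.
No repressor is bound and FenA is active, so *jovY* is transcribed.
So JovY is produced and active.
Malonate is present, so SovL is active.
With repressor SovL bound, *sibF* is not transcribed.
So SibF is not produced.
With no repressor bound, *fubA* is transcribed.
So FubA is produced and active.
With repressor FubA bound, *jovD* is not transcribed.
So JovD is not produced.
With repressor JovY bound, *jovW* is not transcribed.

OFF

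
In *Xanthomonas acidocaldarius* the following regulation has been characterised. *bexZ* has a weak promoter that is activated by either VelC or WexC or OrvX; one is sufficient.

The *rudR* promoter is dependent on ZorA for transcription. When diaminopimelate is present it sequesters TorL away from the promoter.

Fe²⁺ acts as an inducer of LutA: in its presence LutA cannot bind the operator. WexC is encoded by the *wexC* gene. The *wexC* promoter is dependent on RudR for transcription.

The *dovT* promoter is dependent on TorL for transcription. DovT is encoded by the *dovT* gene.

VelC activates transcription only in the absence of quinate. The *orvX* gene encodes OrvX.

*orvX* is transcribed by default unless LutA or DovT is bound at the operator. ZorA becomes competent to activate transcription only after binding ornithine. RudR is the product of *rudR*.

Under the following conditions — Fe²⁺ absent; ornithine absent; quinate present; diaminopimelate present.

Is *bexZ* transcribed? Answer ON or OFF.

OFF

Quinate is present, so VelC is inactive.
Ornithine is absent, so ZorA is inactive.
Required activator ZorA is absent, so *rudR* is not transcribed.
So RudR is not produced.
Required activator RudR is absent, so *wexC* is not transcribed.
So WexC is not produced.
Fe²⁺ is absent, so LutA is active.
Diaminopimelate is present, so TorL is inactive.
Required activator TorL is absent, so *dovT* is not transcribed.
So DovT is not produced.
With repressor LutA bound, *orvX* is not transcribed.
So OrvX is not produced.
No activator is available at the *bexZ* promoter, so *bexZ* is not transcribed.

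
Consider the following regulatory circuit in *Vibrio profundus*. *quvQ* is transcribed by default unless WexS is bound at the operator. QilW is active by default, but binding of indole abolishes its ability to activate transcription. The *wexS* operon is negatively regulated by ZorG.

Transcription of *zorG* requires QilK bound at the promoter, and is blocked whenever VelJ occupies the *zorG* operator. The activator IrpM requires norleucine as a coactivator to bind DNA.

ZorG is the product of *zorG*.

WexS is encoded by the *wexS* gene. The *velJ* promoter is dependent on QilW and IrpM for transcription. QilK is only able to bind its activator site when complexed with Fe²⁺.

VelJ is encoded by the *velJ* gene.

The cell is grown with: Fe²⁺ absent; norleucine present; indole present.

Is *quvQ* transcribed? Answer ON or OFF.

Indole is present, so QilW is inactive.
Norleucine is present, so IrpM is active.
Required activator QilW is absent, so *velJ* is not transcribed.
So VelJ is not produced.
Fe²⁺ is absent, so QilK is inactive.
Required activator QilK is absent, so *zorG* is not transcribed.
So ZorG is not produced.
With no repressor bound, *wexS* is transcribed.
So WexS is produced and active.
With repressor WexS bound, *quvQ* is not transcribed.

OFF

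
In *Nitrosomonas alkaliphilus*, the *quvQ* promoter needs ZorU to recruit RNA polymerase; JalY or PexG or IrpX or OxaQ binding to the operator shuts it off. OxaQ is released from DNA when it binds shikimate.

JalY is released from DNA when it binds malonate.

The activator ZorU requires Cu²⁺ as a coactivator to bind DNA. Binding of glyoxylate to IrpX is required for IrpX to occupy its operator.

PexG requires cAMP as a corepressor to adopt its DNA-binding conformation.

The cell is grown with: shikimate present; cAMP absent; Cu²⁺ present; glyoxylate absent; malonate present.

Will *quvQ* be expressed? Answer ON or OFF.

Malonate is present, so JalY is inactive.
cAMP is absent, so PexG is inactive.
Glyoxylate is absent, so IrpX is inactive.
Cu²⁺ is present, so ZorU is active.
Shikimate is present, so OxaQ is inactive.
No repressor is bound and ZorU is active, so *quvQ* is transcribed.

ON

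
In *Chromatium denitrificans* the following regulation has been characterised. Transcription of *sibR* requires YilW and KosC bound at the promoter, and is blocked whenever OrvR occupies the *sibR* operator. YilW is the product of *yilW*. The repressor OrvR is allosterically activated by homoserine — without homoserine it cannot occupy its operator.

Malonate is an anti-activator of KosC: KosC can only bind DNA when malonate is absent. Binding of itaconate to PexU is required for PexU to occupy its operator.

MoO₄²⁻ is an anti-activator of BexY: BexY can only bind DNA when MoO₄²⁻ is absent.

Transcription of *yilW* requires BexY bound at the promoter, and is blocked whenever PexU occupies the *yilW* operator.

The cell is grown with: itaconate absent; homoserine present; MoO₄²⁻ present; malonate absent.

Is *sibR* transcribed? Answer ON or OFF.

Itaconate is absent, so PexU is inactive.
MoO₄²⁻ is present, so BexY is inactive.
Required activator BexY is absent, so *yilW* is not transcribed.
So YilW is not produced.
Malonate is absent, so KosC is active.
Homoserine is present, so OrvR is active.
With repressor OrvR bound, *sibR* is not transcribed.

OFF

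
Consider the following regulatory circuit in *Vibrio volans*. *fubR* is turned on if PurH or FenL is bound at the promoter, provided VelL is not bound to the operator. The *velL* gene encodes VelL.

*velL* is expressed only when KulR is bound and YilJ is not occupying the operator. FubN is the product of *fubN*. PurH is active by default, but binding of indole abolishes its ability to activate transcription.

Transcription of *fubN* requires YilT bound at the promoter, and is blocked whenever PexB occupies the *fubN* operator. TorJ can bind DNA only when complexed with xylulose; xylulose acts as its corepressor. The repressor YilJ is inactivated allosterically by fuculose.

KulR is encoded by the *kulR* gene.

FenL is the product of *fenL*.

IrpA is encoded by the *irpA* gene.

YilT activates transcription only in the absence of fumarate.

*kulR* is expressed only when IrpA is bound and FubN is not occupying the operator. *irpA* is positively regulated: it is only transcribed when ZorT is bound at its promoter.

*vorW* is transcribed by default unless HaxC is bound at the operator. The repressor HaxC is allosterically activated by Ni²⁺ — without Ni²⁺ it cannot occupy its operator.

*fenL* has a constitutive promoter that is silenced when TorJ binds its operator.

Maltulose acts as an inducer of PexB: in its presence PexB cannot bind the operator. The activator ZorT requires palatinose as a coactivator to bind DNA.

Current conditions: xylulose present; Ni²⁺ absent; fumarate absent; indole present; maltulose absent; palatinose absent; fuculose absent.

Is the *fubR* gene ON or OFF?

OFF

Fumarate is absent, so YilT is active.
Maltulose is absent, so PexB is active.
With repressor PexB bound, *fubN* is not transcribed.
So FubN is not produced.
Palatinose is absent, so ZorT is inactive.
Required activator ZorT is absent, so *irpA* is not transcribed.
So IrpA is not produced.
Required activator IrpA is absent, so *kulR* is not transcribed.
So KulR is not produced.
Fuculose is absent, so YilJ is active.
With repressor YilJ bound, *velL* is not transcribed.
So VelL is not produced.
Indole is present, so PurH is inactive.
Xylulose is present, so TorJ is active.
With repressor TorJ bound, *fenL* is not transcribed.
So FenL is not produced.
No activator is available at the *fubR* promoter, so *fubR* is not transcribed.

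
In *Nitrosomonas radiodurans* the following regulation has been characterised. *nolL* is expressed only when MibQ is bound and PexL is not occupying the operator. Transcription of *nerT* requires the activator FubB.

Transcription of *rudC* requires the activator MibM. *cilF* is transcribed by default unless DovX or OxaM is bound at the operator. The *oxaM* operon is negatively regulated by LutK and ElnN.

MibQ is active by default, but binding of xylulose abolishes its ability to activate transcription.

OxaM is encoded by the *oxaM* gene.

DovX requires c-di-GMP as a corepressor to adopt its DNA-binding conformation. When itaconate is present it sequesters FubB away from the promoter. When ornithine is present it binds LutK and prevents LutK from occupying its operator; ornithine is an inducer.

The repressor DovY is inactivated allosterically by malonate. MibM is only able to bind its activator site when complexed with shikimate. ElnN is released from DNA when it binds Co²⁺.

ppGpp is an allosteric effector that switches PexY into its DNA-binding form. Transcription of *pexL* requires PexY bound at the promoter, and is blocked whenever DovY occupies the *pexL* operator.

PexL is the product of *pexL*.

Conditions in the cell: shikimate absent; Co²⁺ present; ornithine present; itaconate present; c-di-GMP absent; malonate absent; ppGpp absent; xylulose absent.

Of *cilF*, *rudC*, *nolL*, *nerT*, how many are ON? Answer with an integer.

1

c-di-GMP is absent, so DovX is inactive.
Ornithine is present, so LutK is inactive.
Co²⁺ is present, so ElnN is inactive.
With no repressor bound, *oxaM* is transcribed.
So OxaM is produced and active.
With repressor OxaM bound, *cilF* is not transcribed.
→ *cilF* is OFF.
Shikimate is absent, so MibM is inactive.
Required activator MibM is absent, so *rudC* is not transcribed.
→ *rudC* is OFF.
ppGpp is absent, so PexY is inactive.
Malonate is absent, so DovY is active.
With repressor DovY bound, *pexL* is not transcribed.
So PexL is not produced.
Xylulose is absent, so MibQ is active.
No repressor is bound and MibQ is active, so *nolL* is transcribed.
→ *nolL* is ON.
Itaconate is present, so FubB is inactive.
Required activator FubB is absent, so *nerT* is not transcribed.
→ *nerT* is OFF.
1 of the 4 genes is transcribed.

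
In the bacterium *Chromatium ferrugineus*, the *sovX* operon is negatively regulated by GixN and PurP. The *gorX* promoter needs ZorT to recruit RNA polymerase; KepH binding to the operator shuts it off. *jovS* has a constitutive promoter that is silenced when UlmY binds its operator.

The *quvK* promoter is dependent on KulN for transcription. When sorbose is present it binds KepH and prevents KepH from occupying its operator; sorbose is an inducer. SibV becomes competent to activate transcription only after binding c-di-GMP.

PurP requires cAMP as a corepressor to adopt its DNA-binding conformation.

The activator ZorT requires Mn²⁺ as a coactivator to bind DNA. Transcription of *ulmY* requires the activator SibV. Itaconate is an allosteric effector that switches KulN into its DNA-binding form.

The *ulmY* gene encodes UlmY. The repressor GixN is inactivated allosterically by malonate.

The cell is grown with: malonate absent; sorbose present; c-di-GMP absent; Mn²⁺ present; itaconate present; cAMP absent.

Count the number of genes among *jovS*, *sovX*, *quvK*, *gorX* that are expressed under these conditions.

3

c-di-GMP is absent, so SibV is inactive.
Required activator SibV is absent, so *ulmY* is not transcribed.
So UlmY is not produced.
With no repressor bound, *jovS* is transcribed.
→ *jovS* is ON.
Malonate is absent, so GixN is active.
cAMP is absent, so PurP is inactive.
With repressor GixN bound, *sovX* is not transcribed.
→ *sovX* is OFF.
Itaconate is present, so KulN is active.
No repressor is bound and KulN is active, so *quvK* is transcribed.
→ *quvK* is ON.
Mn²⁺ is present, so ZorT is active.
Sorbose is present, so KepH is inactive.
No repressor is bound and ZorT is active, so *gorX* is transcribed.
→ *gorX* is ON.
3 of the 4 genes are transcribed.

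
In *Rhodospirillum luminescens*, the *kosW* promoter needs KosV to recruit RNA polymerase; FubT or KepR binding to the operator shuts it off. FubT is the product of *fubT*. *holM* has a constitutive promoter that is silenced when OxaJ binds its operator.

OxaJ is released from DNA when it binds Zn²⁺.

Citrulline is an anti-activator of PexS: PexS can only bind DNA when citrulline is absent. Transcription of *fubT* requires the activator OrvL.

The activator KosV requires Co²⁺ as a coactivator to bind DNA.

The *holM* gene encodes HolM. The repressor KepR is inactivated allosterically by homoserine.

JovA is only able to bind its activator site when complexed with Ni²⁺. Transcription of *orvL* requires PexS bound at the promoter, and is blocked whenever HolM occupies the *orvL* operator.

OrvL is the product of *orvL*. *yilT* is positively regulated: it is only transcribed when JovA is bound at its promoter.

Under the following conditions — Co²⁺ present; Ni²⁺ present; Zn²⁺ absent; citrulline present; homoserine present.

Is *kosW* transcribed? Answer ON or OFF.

ON

Citrulline is present, so PexS is inactive.
Zn²⁺ is absent, so OxaJ is active.
With repressor OxaJ bound, *holM* is not transcribed.
So HolM is not produced.
Required activator PexS is absent, so *orvL* is not transcribed.
So OrvL is not produced.
Required activator OrvL is absent, so *fubT* is not transcribed.
So FubT is not produced.
Co²⁺ is present, so KosV is active.
Homoserine is present, so KepR is inactive.
No repressor is bound and KosV is active, so *kosW* is transcribed.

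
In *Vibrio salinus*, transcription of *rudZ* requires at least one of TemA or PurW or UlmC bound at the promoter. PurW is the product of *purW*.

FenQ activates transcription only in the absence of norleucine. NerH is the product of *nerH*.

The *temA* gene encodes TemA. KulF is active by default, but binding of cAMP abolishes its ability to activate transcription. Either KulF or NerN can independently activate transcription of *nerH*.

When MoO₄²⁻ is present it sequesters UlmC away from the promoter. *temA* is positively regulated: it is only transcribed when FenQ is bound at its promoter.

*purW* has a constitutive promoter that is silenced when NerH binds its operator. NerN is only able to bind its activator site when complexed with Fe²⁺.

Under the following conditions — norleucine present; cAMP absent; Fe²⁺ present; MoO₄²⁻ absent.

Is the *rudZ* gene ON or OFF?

ON

Norleucine is present, so FenQ is inactive.
Required activator FenQ is absent, so *temA* is not transcribed.
So TemA is not produced.
cAMP is absent, so KulF is active.
Fe²⁺ is present, so NerN is active.
Activator KulF is present, so *nerH* is transcribed.
So NerH is produced and active.
With repressor NerH bound, *purW* is not transcribed.
So PurW is not produced.
MoO₄²⁻ is absent, so UlmC is active.
Activator UlmC is present, so *rudZ* is transcribed.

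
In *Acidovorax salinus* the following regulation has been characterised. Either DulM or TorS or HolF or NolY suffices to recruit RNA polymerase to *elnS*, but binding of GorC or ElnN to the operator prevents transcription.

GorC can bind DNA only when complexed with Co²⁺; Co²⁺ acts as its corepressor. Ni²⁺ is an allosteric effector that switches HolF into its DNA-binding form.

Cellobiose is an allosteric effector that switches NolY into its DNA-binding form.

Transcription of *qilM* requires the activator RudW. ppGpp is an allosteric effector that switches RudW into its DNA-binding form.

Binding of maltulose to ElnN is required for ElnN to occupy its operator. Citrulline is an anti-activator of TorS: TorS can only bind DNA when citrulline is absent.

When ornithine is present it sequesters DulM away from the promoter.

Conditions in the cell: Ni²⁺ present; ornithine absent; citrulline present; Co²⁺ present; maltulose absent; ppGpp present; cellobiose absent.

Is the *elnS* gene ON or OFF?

OFF

Ornithine is absent, so DulM is active.
Co²⁺ is present, so GorC is active.
Citrulline is present, so TorS is inactive.
Ni²⁺ is present, so HolF is active.
Cellobiose is absent, so NolY is inactive.
Maltulose is absent, so ElnN is inactive.
With repressor GorC bound, *elnS* is not transcribed.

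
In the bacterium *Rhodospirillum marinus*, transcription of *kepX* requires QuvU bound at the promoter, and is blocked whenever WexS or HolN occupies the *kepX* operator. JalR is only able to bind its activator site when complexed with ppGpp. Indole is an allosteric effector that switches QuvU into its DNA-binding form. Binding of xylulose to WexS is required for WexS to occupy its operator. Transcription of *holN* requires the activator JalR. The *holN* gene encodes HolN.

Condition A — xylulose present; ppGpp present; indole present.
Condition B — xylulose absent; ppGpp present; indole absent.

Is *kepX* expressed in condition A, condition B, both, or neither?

Condition A:
Xylulose is present, so WexS is active.
ppGpp is present, so JalR is active.
No repressor is bound and JalR is active, so *holN* is transcribed.
So HolN is produced and active.
Indole is present, so QuvU is active.
With repressor WexS bound, *kepX* is not transcribed.
→ *kepX* is OFF in A.
Condition B:
Xylulose is absent, so WexS is inactive.
ppGpp is present, so JalR is active.
No repressor is bound and JalR is active, so *holN* is transcribed.
So HolN is produced and active.
Indole is absent, so QuvU is inactive.
With repressor HolN bound, *kepX* is not transcribed.
→ *kepX* is OFF in B.

neither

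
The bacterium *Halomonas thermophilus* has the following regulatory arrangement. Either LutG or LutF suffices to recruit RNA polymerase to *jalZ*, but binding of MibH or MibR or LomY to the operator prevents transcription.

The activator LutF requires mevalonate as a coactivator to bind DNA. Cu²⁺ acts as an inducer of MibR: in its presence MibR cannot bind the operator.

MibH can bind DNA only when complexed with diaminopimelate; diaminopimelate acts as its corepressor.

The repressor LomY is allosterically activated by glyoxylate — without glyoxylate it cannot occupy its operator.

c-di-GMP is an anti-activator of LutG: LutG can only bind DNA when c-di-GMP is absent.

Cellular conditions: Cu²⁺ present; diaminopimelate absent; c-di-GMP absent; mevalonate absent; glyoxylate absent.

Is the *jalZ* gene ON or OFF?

Diaminopimelate is absent, so MibH is inactive.
c-di-GMP is absent, so LutG is active.
Cu²⁺ is present, so MibR is inactive.
Glyoxylate is absent, so LomY is inactive.
Mevalonate is absent, so LutF is inactive.
Activator LutG is present, so *jalZ* is transcribed.

ON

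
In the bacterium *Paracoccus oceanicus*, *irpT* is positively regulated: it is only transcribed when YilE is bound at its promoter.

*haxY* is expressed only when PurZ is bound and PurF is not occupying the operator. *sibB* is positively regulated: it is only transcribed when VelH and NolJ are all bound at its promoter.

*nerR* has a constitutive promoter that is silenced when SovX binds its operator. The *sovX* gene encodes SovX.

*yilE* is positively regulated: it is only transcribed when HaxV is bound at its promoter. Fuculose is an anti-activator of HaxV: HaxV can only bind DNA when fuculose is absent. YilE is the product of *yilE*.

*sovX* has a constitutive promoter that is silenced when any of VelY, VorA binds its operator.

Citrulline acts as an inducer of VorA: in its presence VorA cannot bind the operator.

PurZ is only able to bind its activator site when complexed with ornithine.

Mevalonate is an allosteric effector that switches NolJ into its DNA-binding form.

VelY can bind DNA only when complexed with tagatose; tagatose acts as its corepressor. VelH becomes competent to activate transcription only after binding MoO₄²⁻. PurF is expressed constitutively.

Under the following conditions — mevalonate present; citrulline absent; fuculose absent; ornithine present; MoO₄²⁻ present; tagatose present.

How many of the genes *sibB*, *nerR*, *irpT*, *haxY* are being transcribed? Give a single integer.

MoO₄²⁻ is present, so VelH is active.
Mevalonate is present, so NolJ is active.
No repressor is bound and VelH and NolJ are active, so *sibB* is transcribed.
→ *sibB* is ON.
Tagatose is present, so VelY is active.
Citrulline is absent, so VorA is active.
With repressor VelY bound, *sovX* is not transcribed.
So SovX is not produced.
With no repressor bound, *nerR* is transcribed.
→ *nerR* is ON.
Fuculose is absent, so HaxV is active.
No repressor is bound and HaxV is active, so *yilE* is transcribed.
So YilE is produced and active.
No repressor is bound and YilE is active, so *irpT* is transcribed.
→ *irpT* is ON.
PurF is produced constitutively and is active.
Ornithine is present, so PurZ is active.
With repressor PurF bound, *haxY* is not transcribed.
→ *haxY* is OFF.
3 of the 4 genes are transcribed.

3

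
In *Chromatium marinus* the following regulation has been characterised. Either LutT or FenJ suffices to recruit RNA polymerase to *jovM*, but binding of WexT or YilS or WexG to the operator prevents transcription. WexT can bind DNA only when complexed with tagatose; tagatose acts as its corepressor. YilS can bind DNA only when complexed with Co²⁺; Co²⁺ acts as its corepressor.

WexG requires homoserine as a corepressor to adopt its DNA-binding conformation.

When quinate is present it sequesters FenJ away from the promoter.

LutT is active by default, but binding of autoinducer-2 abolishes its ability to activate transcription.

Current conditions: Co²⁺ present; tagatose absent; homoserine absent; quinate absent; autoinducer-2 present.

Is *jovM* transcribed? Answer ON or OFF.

Autoinducer-2 is present, so LutT is inactive.
Quinate is absent, so FenJ is active.
Tagatose is absent, so WexT is inactive.
Co²⁺ is present, so YilS is active.
Homoserine is absent, so WexG is inactive.
With repressor YilS bound, *jovM* is not transcribed.

OFF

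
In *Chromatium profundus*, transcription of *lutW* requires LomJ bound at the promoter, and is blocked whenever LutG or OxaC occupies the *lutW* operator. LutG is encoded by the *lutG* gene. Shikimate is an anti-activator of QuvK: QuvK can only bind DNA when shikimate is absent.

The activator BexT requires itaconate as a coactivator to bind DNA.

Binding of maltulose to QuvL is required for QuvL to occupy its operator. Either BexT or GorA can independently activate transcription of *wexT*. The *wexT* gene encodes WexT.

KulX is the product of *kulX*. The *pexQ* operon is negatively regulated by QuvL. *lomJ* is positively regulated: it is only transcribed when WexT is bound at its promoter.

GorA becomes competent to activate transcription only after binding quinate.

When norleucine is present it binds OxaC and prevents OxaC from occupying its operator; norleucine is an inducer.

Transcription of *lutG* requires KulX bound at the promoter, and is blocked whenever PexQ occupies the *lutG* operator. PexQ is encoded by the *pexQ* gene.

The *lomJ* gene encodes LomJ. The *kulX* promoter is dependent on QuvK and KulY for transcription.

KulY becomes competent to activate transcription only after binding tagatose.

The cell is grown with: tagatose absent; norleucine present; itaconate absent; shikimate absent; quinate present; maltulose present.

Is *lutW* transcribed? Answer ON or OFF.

ON

Shikimate is absent, so QuvK is active.
Tagatose is absent, so KulY is inactive.
Required activator KulY is absent, so *kulX* is not transcribed.
So KulX is not produced.
Maltulose is present, so QuvL is active.
With repressor QuvL bound, *pexQ* is not transcribed.
So PexQ is not produced.
Required activator KulX is absent, so *lutG* is not transcribed.
So LutG is not produced.
Norleucine is present, so OxaC is inactive.
Itaconate is absent, so BexT is inactive.
Quinate is present, so GorA is active.
Activator GorA is present, so *wexT* is transcribed.
So WexT is produced and active.
No repressor is bound and WexT is active, so *lomJ* is transcribed.
So LomJ is produced and active.
No repressor is bound and LomJ is active, so *lutW* is transcribed.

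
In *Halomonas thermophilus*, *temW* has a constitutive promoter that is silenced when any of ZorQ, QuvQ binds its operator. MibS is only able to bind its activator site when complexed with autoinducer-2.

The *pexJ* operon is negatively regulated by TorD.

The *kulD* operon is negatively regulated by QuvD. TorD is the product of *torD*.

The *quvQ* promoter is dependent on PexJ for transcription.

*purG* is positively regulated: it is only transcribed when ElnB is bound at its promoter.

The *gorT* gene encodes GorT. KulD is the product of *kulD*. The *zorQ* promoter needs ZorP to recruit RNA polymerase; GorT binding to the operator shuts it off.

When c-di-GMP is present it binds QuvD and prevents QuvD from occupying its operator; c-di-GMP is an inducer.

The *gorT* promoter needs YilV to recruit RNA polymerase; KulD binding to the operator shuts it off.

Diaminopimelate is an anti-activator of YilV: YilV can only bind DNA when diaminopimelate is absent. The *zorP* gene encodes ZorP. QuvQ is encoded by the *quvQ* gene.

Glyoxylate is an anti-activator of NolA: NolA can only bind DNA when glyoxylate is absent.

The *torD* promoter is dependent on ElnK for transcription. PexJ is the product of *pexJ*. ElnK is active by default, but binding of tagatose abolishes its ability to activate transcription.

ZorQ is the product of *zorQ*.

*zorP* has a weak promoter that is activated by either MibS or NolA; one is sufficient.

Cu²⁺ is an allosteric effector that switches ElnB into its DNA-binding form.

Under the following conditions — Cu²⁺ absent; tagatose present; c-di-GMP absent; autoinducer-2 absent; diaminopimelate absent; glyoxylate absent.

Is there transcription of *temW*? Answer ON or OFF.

Diaminopimelate is absent, so YilV is active.
c-di-GMP is absent, so QuvD is active.
With repressor QuvD bound, *kulD* is not transcribed.
So KulD is not produced.
No repressor is bound and YilV is active, so *gorT* is transcribed.
So GorT is produced and active.
Autoinducer-2 is absent, so MibS is inactive.
Glyoxylate is absent, so NolA is active.
Activator NolA is present, so *zorP* is transcribed.
So ZorP is produced and active.
With repressor GorT bound, *zorQ* is not transcribed.
So ZorQ is not produced.
Tagatose is present, so ElnK is inactive.
Required activator ElnK is absent, so *torD* is not transcribed.
So TorD is not produced.
With no repressor bound, *pexJ* is transcribed.
So PexJ is produced and active.
No repressor is bound and PexJ is active, so *quvQ* is transcribed.
So QuvQ is produced and active.
With repressor QuvQ bound, *temW* is not transcribed.

OFF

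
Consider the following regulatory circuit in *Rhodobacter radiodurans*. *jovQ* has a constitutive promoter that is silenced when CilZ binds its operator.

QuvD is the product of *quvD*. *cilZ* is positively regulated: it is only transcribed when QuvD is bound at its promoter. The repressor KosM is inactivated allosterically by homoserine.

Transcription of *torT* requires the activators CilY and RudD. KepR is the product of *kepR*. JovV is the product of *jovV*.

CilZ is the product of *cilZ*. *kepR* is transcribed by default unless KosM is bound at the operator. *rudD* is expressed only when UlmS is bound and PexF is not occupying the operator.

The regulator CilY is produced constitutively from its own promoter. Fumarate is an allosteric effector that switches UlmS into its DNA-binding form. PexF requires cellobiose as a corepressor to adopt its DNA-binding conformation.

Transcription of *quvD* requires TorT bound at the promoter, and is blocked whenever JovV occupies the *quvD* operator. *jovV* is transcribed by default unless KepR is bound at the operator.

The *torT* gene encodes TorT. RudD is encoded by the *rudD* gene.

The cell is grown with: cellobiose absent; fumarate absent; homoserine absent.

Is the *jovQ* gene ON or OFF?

Homoserine is absent, so KosM is active.
With repressor KosM bound, *kepR* is not transcribed.
So KepR is not produced.
With no repressor bound, *jovV* is transcribed.
So JovV is produced and active.
CilY is produced constitutively and is active.
Cellobiose is absent, so PexF is inactive.
Fumarate is absent, so UlmS is inactive.
Required activator UlmS is absent, so *rudD* is not transcribed.
So RudD is not produced.
Required activator RudD is absent, so *torT* is not transcribed.
So TorT is not produced.
With repressor JovV bound, *quvD* is not transcribed.
So QuvD is not produced.
Required activator QuvD is absent, so *cilZ* is not transcribed.
So CilZ is not produced.
With no repressor bound, *jovQ* is transcribed.

ON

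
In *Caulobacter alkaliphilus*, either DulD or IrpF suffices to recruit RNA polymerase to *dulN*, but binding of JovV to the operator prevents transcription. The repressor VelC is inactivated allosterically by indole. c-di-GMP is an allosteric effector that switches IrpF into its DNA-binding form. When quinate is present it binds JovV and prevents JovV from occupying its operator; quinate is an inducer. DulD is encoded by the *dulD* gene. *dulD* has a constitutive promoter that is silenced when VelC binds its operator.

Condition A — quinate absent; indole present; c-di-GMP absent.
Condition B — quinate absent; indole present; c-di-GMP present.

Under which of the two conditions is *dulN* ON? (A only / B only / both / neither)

Condition A:
Quinate is absent, so JovV is active.
Indole is present, so VelC is inactive.
With no repressor bound, *dulD* is transcribed.
So DulD is produced and active.
c-di-GMP is absent, so IrpF is inactive.
With repressor JovV bound, *dulN* is not transcribed.
→ *dulN* is OFF in A.
Condition B:
Quinate is absent, so JovV is active.
Indole is present, so VelC is inactive.
With no repressor bound, *dulD* is transcribed.
So DulD is produced and active.
c-di-GMP is present, so IrpF is active.
With repressor JovV bound, *dulN* is not transcribed.
→ *dulN* is OFF in B.

neither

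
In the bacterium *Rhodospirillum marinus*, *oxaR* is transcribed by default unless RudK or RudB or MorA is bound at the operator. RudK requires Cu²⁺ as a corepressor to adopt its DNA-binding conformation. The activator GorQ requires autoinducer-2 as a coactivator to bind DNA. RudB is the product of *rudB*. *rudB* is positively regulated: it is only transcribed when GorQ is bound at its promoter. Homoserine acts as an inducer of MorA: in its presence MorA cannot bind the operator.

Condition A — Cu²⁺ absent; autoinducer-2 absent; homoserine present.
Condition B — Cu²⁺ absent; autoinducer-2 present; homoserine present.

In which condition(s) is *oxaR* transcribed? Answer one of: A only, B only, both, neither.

Condition A:
Cu²⁺ is absent, so RudK is inactive.
Autoinducer-2 is absent, so GorQ is inactive.
Required activator GorQ is absent, so *rudB* is not transcribed.
So RudB is not produced.
Homoserine is present, so MorA is inactive.
With no repressor bound, *oxaR* is transcribed.
→ *oxaR* is ON in A.
Condition B:
Cu²⁺ is absent, so RudK is inactive.
Autoinducer-2 is present, so GorQ is active.
No repressor is bound and GorQ is active, so *rudB* is transcribed.
So RudB is produced and active.
Homoserine is present, so MorA is inactive.
With repressor RudB bound, *oxaR* is not transcribed.
→ *oxaR* is OFF in B.

A only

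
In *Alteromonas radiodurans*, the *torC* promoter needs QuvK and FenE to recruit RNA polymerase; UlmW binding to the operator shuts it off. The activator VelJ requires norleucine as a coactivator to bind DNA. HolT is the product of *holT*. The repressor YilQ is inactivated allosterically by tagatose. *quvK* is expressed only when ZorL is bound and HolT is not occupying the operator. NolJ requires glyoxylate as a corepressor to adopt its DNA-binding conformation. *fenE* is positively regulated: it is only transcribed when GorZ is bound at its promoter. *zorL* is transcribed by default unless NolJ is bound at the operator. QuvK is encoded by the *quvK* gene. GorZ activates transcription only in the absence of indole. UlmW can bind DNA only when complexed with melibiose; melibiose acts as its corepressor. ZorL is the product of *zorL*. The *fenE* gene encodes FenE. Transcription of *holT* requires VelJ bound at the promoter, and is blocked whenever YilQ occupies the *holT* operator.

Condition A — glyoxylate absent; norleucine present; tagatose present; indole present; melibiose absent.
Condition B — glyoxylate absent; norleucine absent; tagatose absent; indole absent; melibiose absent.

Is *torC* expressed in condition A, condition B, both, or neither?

Condition A:
Glyoxylate is absent, so NolJ is inactive.
With no repressor bound, *zorL* is transcribed.
So ZorL is produced and active.
Norleucine is present, so VelJ is active.
Tagatose is present, so YilQ is inactive.
No repressor is bound and VelJ is active, so *holT* is transcribed.
So HolT is produced and active.
With repressor HolT bound, *quvK* is not transcribed.
So QuvK is not produced.
Indole is present, so GorZ is inactive.
Required activator GorZ is absent, so *fenE* is not transcribed.
So FenE is not produced.
Melibiose is absent, so UlmW is inactive.
Required activator QuvK is absent, so *torC* is not transcribed.
→ *torC* is OFF in A.
Condition B:
Glyoxylate is absent, so NolJ is inactive.
With no repressor bound, *zorL* is transcribed.
So ZorL is produced and active.
Norleucine is absent, so VelJ is inactive.
Tagatose is absent, so YilQ is active.
With repressor YilQ bound, *holT* is not transcribed.
So HolT is not produced.
No repressor is bound and ZorL is active, so *quvK* is transcribed.
So QuvK is produced and active.
Indole is absent, so GorZ is active.
No repressor is bound and GorZ is active, so *fenE* is transcribed.
So FenE is produced and active.
Melibiose is absent, so UlmW is inactive.
No repressor is bound and QuvK and FenE are active, so *torC* is transcribed.
→ *torC* is ON in B.

B only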